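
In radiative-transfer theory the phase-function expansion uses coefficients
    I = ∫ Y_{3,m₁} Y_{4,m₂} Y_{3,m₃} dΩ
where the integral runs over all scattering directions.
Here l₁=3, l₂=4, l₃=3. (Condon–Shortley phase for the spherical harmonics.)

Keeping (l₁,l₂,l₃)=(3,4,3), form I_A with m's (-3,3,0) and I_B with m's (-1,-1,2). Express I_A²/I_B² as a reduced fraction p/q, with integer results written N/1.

Shared (l₁,l₂,l₃)=(3,4,3): N and (l;000)² cancel in I_A²/I_B².
A: Δ = 4!·2!·4!/11! = 1/34650; Racah Σ t=4..4: t=4:+1/288 = 1/288; ⇒ 3j(3 4 3; -3 3 0)² = 1/22, sgn -1
B: Δ = 4!·2!·4!/11! = 1/34650; Racah Σ t=2..3: t=2:+1/48 t=3:−1/144 = 1/72; ⇒ 3j(3 4 3; -1 -1 2)² = 16/693, sgn -1
I_A²/I_B² = (1/22)/(16/693) = 63/32

63/32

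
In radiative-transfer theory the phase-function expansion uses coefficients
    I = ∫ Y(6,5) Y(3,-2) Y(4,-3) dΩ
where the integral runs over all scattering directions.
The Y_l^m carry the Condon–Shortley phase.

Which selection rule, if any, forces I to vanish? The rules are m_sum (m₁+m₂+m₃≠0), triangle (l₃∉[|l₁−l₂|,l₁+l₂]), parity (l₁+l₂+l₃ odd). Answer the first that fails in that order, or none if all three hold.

m₁+m₂+m₃ = 5 − 2 − 3 = 0  ✓
triangle: |6−3|=3 ≤ l₃=4 ≤ 6+3=9  ✓
parity: l₁+l₂+l₃ = 13 is odd  ✗

parity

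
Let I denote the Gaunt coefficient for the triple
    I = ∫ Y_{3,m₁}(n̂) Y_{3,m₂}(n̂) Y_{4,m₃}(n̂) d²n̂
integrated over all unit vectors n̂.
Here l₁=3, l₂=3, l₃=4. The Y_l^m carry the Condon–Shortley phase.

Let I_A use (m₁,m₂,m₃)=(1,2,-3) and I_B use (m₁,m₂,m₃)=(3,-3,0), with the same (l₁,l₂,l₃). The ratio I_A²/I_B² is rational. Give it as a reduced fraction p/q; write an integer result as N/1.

14/9

Shared (l₁,l₂,l₃)=(3,3,4): N and (l;000)² cancel in I_A²/I_B².
A: Δ = 2!·4!·4!/11! = 1/34650; Racah Σ t=1..2: t=1:−1/144 t=2:+1/288 = -1/288; ⇒ 3j(3 3 4; 1 2 -3)² = 1/99, sgn +1
B: Δ = 2!·4!·4!/11! = 1/34650; Racah Σ t=0..0: t=0:+1/1152 = 1/1152; ⇒ 3j(3 3 4; 3 -3 0)² = 1/154, sgn +1
I_A²/I_B² = (1/99)/(1/154) = 14/9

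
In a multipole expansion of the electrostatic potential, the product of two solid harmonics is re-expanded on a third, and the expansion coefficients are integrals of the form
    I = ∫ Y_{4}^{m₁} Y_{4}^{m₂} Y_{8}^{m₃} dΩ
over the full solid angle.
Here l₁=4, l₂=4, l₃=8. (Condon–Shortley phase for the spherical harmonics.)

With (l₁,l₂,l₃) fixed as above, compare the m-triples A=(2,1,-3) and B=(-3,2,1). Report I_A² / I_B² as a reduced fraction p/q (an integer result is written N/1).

55/3

Same 4,4,8: normalisation and zero-m 3j drop out of the ratio.
A: Δ: 0! 8! 8! / 17! → 1/218790; sum: t=0:+1/1036800 = 1/1036800; 3j²(4 4 8; 2 1 -3) = Δ·Π!·Σ² = 14/663  (sign -1)
B: Δ: 0! 8! 8! / 17! → 1/218790; sum: t=0:+1/7257600 = 1/7257600; 3j²(4 4 8; -3 2 1) = Δ·Π!·Σ² = 14/12155  (sign -1)
I_A²/I_B² = (14/663)/(14/12155) = 55/3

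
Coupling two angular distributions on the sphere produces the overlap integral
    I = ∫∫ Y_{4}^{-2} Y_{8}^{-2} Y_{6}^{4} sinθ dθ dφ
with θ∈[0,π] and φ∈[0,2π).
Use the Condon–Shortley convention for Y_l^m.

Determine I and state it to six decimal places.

Checks pass: Σm=0; 18 even; l₃=6∈[4,12].
(2·4+1)(2·8+1)(2·6+1) = 1989
Δ: 6! 2! 10! / 19! → 1/23279256
sum: t=2:+1/1658880 t=3:−1/518400 t=4:+1/1658880 = -1/1382400
3j²(4 8 6; 0 0 0) = Δ·Π!·Σ² = 504/46189  (sign -1)
sum: t=4:+1/7741440 t=5:−1/43545600 t=6:+1/5225472000 = 139/1306368000
3j²(4 8 6; -2 -2 4) = Δ·Π!·Σ² = 38642/2909907  (sign +1)
combine: 4πI² = 1989·504/46189·38642/2909907 = 2782224/9653501
take √, sign -1: I = -0.15144282

-0.151443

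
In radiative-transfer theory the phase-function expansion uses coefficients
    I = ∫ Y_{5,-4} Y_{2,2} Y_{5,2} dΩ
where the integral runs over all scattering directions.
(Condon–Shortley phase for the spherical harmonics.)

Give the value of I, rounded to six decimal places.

-0.137240

m-sum 0 ✓  L=12 even ✓  3≤5≤7 ✓
Π(2lᵢ+1) = 11×5×11 = 605
triangle coeff Δ(5,2,5) = 1/38610
Σ_t [0,2]: t=0:+1/2880 t=1:−1/576 t=2:+1/2880 = -1/960
(3j)²=10/429 [(5 2 5; 0 0 0)], sign=+1
Σ_t [2,2]: t=2:+1/20160 = 1/20160
(3j)²=12/715 [(5 2 5; -4 2 2)], sign=-1
⇒ 4πI² = 40/169
I = (-1)√(40/169/(4π)) = -0.13724032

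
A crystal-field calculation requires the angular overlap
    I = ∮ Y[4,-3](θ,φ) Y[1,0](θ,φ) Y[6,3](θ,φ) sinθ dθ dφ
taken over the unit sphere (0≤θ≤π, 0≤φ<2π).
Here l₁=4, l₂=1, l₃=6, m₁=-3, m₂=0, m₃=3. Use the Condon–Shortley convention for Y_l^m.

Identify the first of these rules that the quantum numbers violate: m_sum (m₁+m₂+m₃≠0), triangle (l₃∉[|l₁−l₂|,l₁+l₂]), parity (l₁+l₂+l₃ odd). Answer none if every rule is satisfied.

triangle

azimuthal sum: -3 + 0 + 3 = 0  ✓
3 ≤ 6 ≤ 5 (triangle on l)  ✗
L = 4 + 1 + 6 = 11 (odd)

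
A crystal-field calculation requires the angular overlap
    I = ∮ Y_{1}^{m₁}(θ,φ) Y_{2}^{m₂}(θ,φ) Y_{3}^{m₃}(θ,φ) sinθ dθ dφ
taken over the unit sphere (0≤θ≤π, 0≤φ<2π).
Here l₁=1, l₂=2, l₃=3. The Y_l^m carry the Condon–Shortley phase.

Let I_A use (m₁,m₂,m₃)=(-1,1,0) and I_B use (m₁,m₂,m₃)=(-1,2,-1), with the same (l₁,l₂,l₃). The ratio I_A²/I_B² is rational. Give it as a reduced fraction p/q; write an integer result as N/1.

Same 1,2,3: normalisation and zero-m 3j drop out of the ratio.
A: Δ: 0! 2! 4! / 7! → 1/105; sum: t=0:+1/12 = 1/12; 3j²(1 2 3; -1 1 0) = Δ·Π!·Σ² = 1/35  (sign -1)
B: Δ: 0! 2! 4! / 7! → 1/105; sum: t=0:+1/48 = 1/48; 3j²(1 2 3; -1 2 -1) = Δ·Π!·Σ² = 1/105  (sign +1)
I_A²/I_B² = (1/35)/(1/105) = 3/1

3/1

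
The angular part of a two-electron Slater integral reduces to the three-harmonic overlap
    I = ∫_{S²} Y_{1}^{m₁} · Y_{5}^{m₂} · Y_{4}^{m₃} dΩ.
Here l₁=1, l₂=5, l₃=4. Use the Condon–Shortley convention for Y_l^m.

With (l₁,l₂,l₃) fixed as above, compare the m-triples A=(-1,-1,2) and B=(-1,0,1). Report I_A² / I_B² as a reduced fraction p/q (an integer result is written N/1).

3/5

Shared (l₁,l₂,l₃)=(1,5,4): N and (l;000)² cancel in I_A²/I_B².
A: Δ = 2!·0!·8!/11! = 1/495; Racah Σ t=2..2: t=2:+1/2880 = 1/2880; ⇒ 3j(1 5 4; -1 -1 2)² = 2/165, sgn +1
B: Δ = 2!·0!·8!/11! = 1/495; Racah Σ t=2..2: t=2:+1/1440 = 1/1440; ⇒ 3j(1 5 4; -1 0 1)² = 2/99, sgn -1
I_A²/I_B² = (2/165)/(2/99) = 3/5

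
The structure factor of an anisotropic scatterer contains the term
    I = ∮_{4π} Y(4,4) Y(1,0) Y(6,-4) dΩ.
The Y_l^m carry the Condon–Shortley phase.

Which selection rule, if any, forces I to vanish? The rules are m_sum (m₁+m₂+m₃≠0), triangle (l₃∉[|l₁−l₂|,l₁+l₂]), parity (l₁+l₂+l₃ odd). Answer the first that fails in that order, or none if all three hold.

triangle

m₁+m₂+m₃ = 4 + 0 − 4 = 0  ✓
triangle: |4−1|=3 ≤ l₃=6 ≤ 4+1=5  ✗
parity: l₁+l₂+l₃ = 11 is odd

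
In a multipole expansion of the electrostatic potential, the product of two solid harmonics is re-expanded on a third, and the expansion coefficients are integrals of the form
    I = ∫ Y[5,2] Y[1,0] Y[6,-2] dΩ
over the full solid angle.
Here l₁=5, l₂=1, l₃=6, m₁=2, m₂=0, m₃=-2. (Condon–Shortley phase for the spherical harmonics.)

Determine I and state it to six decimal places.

Checks pass: Σm=0; 12 even; l₃=6∈[4,6].
(2·5+1)(2·1+1)(2·6+1) = 429
Δ: 0! 10! 2! / 13! → 1/858
sum: t=0:+1/14400 = 1/14400
3j²(5 1 6; 0 0 0) = Δ·Π!·Σ² = 6/143  (sign +1)
sum: t=0:+1/30240 = 1/30240
3j²(5 1 6; 2 0 -2) = Δ·Π!·Σ² = 16/429  (sign +1)
combine: 4πI² = 429·6/143·16/429 = 96/143
take √, sign +1: I = 0.23113338

0.231133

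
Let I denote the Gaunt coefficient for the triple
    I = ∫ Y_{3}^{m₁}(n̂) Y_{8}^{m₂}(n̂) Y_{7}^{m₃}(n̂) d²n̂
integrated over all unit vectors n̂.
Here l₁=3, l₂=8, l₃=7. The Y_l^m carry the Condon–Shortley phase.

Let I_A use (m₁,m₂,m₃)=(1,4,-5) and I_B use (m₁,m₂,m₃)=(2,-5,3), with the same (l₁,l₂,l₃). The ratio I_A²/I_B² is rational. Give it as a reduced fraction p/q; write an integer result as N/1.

90601/22880

l's match ⇒ only the (l;m) 3-j factors differ between A and B.
A: triangle coeff Δ(3,8,7) = 1/5290740; Σ_t [0,2]: t=0:+1/22992076800 t=1:−1/239500800 t=2:+1/58060800 = 43/3284582400; (3j)²=12943/755820 [(3 8 7; 1 4 -5)], sign=+1
B: triangle coeff Δ(3,8,7) = 1/5290740; Σ_t [0,1]: t=0:+1/52254720 t=1:−1/87091200 = 1/130636800; (3j)²=88/20349 [(3 8 7; 2 -5 3)], sign=+1
I_A²/I_B² = (12943/755820)/(88/20349) = 90601/22880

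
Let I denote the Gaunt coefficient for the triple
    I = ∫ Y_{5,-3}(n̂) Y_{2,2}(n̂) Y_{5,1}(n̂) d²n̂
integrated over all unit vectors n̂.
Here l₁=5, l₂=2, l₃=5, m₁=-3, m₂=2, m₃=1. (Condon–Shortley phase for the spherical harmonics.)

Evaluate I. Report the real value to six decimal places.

m-sum 0 ✓  L=12 even ✓  3≤5≤7 ✓
Π(2lᵢ+1) = 11×5×11 = 605
triangle coeff Δ(5,2,5) = 1/38610
Σ_t [0,2]: t=0:+1/2880 t=1:−1/576 t=2:+1/2880 = -1/960
(3j)²=10/429 [(5 2 5; 0 0 0)], sign=+1
Σ_t [2,2]: t=2:+1/5760 = 1/5760
(3j)²=56/2145 [(5 2 5; -3 2 1)], sign=+1
⇒ 4πI² = 560/1521
I = (+1)√(560/1521/(4π)) = 0.17116875

0.171169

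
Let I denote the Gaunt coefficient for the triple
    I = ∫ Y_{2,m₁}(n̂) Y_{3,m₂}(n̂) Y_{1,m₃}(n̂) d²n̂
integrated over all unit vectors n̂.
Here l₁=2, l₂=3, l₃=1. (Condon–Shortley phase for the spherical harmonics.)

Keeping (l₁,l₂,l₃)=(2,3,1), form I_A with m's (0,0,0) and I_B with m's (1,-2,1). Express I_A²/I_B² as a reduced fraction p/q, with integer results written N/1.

Shared (l₁,l₂,l₃)=(2,3,1): N and (l;000)² cancel in I_A²/I_B².
A: Δ = 4!·0!·2!/7! = 1/105; Racah Σ t=2..2: t=2:+1/4 = 1/4; ⇒ 3j(2 3 1; 0 0 0)² = 3/35, sgn -1
B: Δ = 4!·0!·2!/7! = 1/105; Racah Σ t=1..1: t=1:−1/12 = -1/12; ⇒ 3j(2 3 1; 1 -2 1)² = 2/21, sgn -1
I_A²/I_B² = (3/35)/(2/21) = 9/10

9/10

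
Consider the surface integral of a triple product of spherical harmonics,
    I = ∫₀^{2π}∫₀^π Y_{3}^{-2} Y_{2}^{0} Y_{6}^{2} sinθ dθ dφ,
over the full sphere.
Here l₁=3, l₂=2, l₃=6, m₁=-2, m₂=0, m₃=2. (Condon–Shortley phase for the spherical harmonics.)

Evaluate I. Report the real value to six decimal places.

0.000000

|3−2|≤6≤3+2 violated ⇒ I = 0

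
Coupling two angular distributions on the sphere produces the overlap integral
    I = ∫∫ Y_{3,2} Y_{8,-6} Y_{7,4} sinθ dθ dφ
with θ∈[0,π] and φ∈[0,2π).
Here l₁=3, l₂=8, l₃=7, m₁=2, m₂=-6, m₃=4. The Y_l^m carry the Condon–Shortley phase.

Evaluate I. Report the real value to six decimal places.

m-sum 0 ✓  L=18 even ✓  5≤7≤11 ✓
Π(2lᵢ+1) = 7×17×15 = 1785
triangle coeff Δ(3,8,7) = 1/5290740
Σ_t [1,3]: t=1:−1/7257600 t=2:+1/2073600 t=3:−1/7257600 = 1/4838400
(3j)²=252/20995 [(3 8 7; 0 0 0)], sign=-1
Σ_t [0,1]: t=0:+1/174182400 t=1:−1/479001600 = 1/273715200
(3j)²=49/3876 [(3 8 7; 2 -6 4)], sign=-1
⇒ 4πI² = 21609/79781
I = (+1)√(21609/79781/(4π)) = 0.14681238

0.146812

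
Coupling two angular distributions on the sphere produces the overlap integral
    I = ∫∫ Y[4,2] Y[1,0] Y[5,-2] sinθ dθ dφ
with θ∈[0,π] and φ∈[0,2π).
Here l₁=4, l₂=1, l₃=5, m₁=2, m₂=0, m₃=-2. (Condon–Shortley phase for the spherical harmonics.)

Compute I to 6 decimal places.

0.225034

Checks pass: Σm=0; 10 even; l₃=5∈[3,5].
(2·4+1)(2·1+1)(2·5+1) = 297
Δ: 0! 8! 2! / 11! → 1/495
sum: t=0:+1/576 = 1/576
3j²(4 1 5; 0 0 0) = Δ·Π!·Σ² = 5/99  (sign -1)
sum: t=0:+1/1440 = 1/1440
3j²(4 1 5; 2 0 -2) = Δ·Π!·Σ² = 7/165  (sign -1)
combine: 4πI² = 297·5/99·7/165 = 7/11
take √, sign +1: I = 0.22503380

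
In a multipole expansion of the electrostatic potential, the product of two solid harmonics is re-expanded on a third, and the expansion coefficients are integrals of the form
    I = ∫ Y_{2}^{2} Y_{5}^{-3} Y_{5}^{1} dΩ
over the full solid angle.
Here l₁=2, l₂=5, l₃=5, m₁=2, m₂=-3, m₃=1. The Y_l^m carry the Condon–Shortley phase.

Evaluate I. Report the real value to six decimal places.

0.171169

Rules hold: Σm=0, L=12 even, 3≤5≤7.
N = 5·11·11 = 605
Δ = 2!·2!·8!/13! = 1/38610
Racah Σ t=0..2: t=0:+1/2880 t=1:−1/576 t=2:+1/2880 = -1/960
⇒ 3j(2 5 5; 0 0 0)² = 10/429, sgn +1
Racah Σ t=0..0: t=0:+1/5760 = 1/5760
⇒ 3j(2 5 5; 2 -3 1)² = 56/2145, sgn +1
4πI² = N·(3j₀)²·(3jₘ)² = 560/1521
I = +1·√(0.368179/4π) = 0.17116875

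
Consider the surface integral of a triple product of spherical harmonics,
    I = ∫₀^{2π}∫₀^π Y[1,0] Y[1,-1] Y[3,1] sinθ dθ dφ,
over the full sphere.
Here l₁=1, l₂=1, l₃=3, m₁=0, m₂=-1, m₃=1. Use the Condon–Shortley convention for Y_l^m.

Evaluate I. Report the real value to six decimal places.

0.000000

triangle: need 0≤l₃≤2, have 3; I=0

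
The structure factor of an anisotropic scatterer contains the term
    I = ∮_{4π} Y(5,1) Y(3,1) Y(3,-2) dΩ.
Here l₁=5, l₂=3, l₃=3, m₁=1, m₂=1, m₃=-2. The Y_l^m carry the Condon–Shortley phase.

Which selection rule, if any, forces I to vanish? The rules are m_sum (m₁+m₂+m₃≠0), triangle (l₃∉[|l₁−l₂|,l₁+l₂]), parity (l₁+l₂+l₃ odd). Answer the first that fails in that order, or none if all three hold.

azimuthal sum: 1 + 1 − 2 = 0  ✓
2 ≤ 3 ≤ 8 (triangle on l)  ✓
L = 5 + 3 + 3 = 11 (odd)  ✗

parity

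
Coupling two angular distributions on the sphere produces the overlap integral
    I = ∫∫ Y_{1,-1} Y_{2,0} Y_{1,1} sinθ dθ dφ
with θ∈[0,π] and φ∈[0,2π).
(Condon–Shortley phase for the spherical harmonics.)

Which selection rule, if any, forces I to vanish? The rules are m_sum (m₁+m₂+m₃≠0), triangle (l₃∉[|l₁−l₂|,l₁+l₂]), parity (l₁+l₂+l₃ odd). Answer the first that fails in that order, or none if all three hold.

none

m₁+m₂+m₃ = -1 + 0 + 1 = 0  ✓
triangle: |1−2|=1 ≤ l₃=1 ≤ 1+2=3  ✓
parity: l₁+l₂+l₃ = 4 is even  ✓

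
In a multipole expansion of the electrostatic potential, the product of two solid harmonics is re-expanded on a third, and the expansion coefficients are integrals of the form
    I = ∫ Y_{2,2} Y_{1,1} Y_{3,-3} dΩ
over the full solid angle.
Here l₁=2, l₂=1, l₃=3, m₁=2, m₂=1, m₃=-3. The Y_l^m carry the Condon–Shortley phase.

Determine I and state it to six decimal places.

-0.319865

Rules hold: Σm=0, L=6 even, 1≤3≤3.
N = 5·3·7 = 105
Δ = 0!·4!·2!/7! = 1/105
Racah Σ t=0..0: t=0:+1/4 = 1/4
⇒ 3j(2 1 3; 0 0 0)² = 3/35, sgn -1
Racah Σ t=0..0: t=0:+1/48 = 1/48
⇒ 3j(2 1 3; 2 1 -3)² = 1/7, sgn +1
4πI² = N·(3j₀)²·(3jₘ)² = 9/7
I = -1·√(1.28571/4π) = -0.31986543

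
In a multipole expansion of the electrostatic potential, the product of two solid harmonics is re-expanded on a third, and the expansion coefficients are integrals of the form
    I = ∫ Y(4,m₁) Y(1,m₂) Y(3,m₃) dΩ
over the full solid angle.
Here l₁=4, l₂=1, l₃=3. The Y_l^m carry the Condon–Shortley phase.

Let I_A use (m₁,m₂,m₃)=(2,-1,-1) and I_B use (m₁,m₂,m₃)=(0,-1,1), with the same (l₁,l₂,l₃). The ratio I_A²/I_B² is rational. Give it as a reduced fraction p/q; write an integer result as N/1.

5/2

Shared (l₁,l₂,l₃)=(4,1,3): N and (l;000)² cancel in I_A²/I_B².
A: Δ = 2!·6!·0!/9! = 1/252; Racah Σ t=0..0: t=0:+1/96 = 1/96; ⇒ 3j(4 1 3; 2 -1 -1)² = 5/84, sgn +1
B: Δ = 2!·6!·0!/9! = 1/252; Racah Σ t=0..0: t=0:+1/96 = 1/96; ⇒ 3j(4 1 3; 0 -1 1)² = 1/42, sgn +1
I_A²/I_B² = (5/84)/(1/42) = 5/2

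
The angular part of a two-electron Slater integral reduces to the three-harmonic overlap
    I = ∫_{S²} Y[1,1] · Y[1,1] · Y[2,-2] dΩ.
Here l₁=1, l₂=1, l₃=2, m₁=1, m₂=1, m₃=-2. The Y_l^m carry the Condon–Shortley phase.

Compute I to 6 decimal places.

m-sum 0 ✓  L=4 even ✓  0≤2≤2 ✓
Π(2lᵢ+1) = 3×3×5 = 45
triangle coeff Δ(1,1,2) = 1/30
Σ_t [0,0]: t=0:+1/1 = 1/1
(3j)²=2/15 [(1 1 2; 0 0 0)], sign=+1
Σ_t [0,0]: t=0:+1/4 = 1/4
(3j)²=1/5 [(1 1 2; 1 1 -2)], sign=+1
⇒ 4πI² = 6/5
I = (+1)√(6/5/(4π)) = 0.30901936

0.309019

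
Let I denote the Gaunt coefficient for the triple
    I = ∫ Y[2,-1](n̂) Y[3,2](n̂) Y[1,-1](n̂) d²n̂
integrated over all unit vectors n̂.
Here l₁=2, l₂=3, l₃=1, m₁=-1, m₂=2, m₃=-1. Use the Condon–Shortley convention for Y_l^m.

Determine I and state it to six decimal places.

Rules hold: Σm=0, L=6 even, 1≤1≤5.
N = 5·7·3 = 105
Δ = 4!·0!·2!/7! = 1/105
Racah Σ t=2..2: t=2:+1/4 = 1/4
⇒ 3j(2 3 1; 0 0 0)² = 3/35, sgn -1
Racah Σ t=3..3: t=3:−1/12 = -1/12
⇒ 3j(2 3 1; -1 2 -1)² = 2/21, sgn -1
4πI² = N·(3j₀)²·(3jₘ)² = 6/7
I = +1·√(0.857143/4π) = 0.26116903

0.261169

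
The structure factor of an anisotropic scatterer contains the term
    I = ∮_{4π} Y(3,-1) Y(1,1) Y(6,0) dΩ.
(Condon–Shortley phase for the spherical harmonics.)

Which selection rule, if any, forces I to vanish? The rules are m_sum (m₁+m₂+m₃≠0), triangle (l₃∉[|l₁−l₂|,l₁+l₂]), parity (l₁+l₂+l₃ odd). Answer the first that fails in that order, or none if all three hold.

m₁+m₂+m₃ = -1 + 1 + 0 = 0  ✓
triangle: |3−1|=2 ≤ l₃=6 ≤ 3+1=4  ✗
parity: l₁+l₂+l₃ = 10 is even

triangle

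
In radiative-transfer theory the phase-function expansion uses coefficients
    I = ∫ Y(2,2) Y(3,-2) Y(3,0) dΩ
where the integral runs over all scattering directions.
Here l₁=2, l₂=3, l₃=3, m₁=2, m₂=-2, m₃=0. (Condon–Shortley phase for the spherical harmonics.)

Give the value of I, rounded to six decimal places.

-0.188063

Rules hold: Σm=0, L=8 even, 1≤3≤5.
N = 5·7·7 = 245
Δ = 2!·2!·4!/9! = 1/3780
Racah Σ t=0..2: t=0:+1/24 t=1:−1/4 t=2:+1/24 = -1/6
⇒ 3j(2 3 3; 0 0 0)² = 4/105, sgn +1
Racah Σ t=0..0: t=0:+1/24 = 1/24
⇒ 3j(2 3 3; 2 -2 0)² = 1/21, sgn -1
4πI² = N·(3j₀)²·(3jₘ)² = 4/9
I = -1·√(0.444444/4π) = -0.18806319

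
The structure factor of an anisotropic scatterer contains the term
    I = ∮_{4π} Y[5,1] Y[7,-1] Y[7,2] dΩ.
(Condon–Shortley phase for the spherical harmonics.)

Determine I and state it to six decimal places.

0.000000

1 − 1 + 2 = 2 ≠ 0: azimuthal integral kills it; I = 0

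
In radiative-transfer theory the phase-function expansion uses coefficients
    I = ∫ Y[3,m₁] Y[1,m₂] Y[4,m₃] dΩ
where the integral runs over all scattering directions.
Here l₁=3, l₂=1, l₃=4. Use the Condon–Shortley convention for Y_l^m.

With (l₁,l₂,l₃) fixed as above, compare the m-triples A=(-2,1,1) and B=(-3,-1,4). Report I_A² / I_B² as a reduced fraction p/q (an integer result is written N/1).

l's match ⇒ only the (l;m) 3-j factors differ between A and B.
A: triangle coeff Δ(3,1,4) = 1/252; Σ_t [0,0]: t=0:+1/240 = 1/240; (3j)²=1/84 [(3 1 4; -2 1 1)], sign=-1
B: triangle coeff Δ(3,1,4) = 1/252; Σ_t [0,0]: t=0:+1/1440 = 1/1440; (3j)²=1/9 [(3 1 4; -3 -1 4)], sign=+1
I_A²/I_B² = (1/84)/(1/9) = 3/28

3/28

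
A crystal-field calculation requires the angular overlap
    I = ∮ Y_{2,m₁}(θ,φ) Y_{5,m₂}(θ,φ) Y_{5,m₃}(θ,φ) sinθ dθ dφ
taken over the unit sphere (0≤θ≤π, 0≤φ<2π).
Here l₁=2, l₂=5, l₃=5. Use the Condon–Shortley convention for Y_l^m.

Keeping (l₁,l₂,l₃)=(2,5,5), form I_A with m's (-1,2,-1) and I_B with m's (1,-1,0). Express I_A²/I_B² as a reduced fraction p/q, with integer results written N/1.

42/5

Shared (l₁,l₂,l₃)=(2,5,5): N and (l;000)² cancel in I_A²/I_B².
A: Δ = 2!·2!·8!/13! = 1/38610; Racah Σ t=1..2: t=1:−1/2880 t=2:+1/1440 = 1/2880; ⇒ 3j(2 5 5; -1 2 -1)² = 7/715, sgn +1
B: Δ = 2!·2!·8!/13! = 1/38610; Racah Σ t=0..1: t=0:+1/1152 t=1:−1/1440 = 1/5760; ⇒ 3j(2 5 5; 1 -1 0)² = 1/858, sgn -1
I_A²/I_B² = (7/715)/(1/858) = 42/5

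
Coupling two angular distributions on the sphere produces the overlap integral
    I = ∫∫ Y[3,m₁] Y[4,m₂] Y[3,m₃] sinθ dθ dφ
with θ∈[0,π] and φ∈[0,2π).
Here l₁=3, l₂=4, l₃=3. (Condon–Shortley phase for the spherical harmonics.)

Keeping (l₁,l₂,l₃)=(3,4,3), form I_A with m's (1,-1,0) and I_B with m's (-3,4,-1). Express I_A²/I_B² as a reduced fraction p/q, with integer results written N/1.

Same 3,4,3: normalisation and zero-m 3j drop out of the ratio.
A: Δ: 4! 2! 4! / 11! → 1/34650; sum: t=0:+1/288 t=1:−1/24 t=2:+1/48 = -5/288; 3j²(3 4 3; 1 -1 0) = Δ·Π!·Σ² = 5/462  (sign +1)
B: Δ: 4! 2! 4! / 11! → 1/34650; sum: t=4:+1/1152 = 1/1152; 3j²(3 4 3; -3 4 -1) = Δ·Π!·Σ² = 1/33  (sign +1)
I_A²/I_B² = (5/462)/(1/33) = 5/14

5/14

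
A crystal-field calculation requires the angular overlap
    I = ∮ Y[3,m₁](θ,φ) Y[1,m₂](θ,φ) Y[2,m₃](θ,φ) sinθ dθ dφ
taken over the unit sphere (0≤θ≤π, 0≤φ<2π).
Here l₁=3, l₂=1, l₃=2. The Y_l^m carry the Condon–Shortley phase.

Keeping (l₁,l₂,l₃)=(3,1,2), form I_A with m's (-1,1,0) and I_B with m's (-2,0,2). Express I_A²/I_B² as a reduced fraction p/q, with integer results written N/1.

Shared (l₁,l₂,l₃)=(3,1,2): N and (l;000)² cancel in I_A²/I_B².
A: Δ = 2!·4!·0!/7! = 1/105; Racah Σ t=2..2: t=2:+1/8 = 1/8; ⇒ 3j(3 1 2; -1 1 0)² = 2/35, sgn +1
B: Δ = 2!·4!·0!/7! = 1/105; Racah Σ t=1..1: t=1:−1/24 = -1/24; ⇒ 3j(3 1 2; -2 0 2)² = 1/21, sgn -1
I_A²/I_B² = (2/35)/(1/21) = 6/5

6/5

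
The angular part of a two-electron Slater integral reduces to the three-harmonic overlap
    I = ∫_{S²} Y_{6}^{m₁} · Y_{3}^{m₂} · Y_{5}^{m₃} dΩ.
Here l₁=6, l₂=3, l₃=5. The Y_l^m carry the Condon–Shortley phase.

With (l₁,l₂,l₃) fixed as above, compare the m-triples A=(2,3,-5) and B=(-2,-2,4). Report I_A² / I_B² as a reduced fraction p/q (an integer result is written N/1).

l's match ⇒ only the (l;m) 3-j factors differ between A and B.
A: triangle coeff Δ(6,3,5) = 1/675675; Σ_t [4,4]: t=4:+1/1935360 = 1/1935360; (3j)²=1/1001 [(6 3 5; 2 3 -5)], sign=+1
B: triangle coeff Δ(6,3,5) = 1/675675; Σ_t [0,1]: t=0:+1/967680 t=1:−1/60480 = -1/64512; (3j)²=15/1001 [(6 3 5; -2 -2 4)], sign=+1
I_A²/I_B² = (1/1001)/(15/1001) = 1/15

1/15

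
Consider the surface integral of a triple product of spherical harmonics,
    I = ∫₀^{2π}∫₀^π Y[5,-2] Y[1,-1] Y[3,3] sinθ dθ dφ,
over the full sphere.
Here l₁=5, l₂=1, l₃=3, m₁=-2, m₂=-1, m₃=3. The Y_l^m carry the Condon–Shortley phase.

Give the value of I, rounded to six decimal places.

0.000000

|5−1|≤3≤5+1 violated ⇒ I = 0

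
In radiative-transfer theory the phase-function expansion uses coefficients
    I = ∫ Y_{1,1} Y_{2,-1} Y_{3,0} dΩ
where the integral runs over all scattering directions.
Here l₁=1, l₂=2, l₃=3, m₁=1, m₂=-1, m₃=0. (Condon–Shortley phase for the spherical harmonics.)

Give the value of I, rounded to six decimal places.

m-sum 0 ✓  L=6 even ✓  1≤3≤3 ✓
Π(2lᵢ+1) = 3×5×7 = 105
triangle coeff Δ(1,2,3) = 1/105
Σ_t [0,0]: t=0:+1/4 = 1/4
(3j)²=3/35 [(1 2 3; 0 0 0)], sign=-1
Σ_t [0,0]: t=0:+1/12 = 1/12
(3j)²=1/35 [(1 2 3; 1 -1 0)], sign=-1
⇒ 4πI² = 9/35
I = (+1)√(9/35/(4π)) = 0.14304817

0.143048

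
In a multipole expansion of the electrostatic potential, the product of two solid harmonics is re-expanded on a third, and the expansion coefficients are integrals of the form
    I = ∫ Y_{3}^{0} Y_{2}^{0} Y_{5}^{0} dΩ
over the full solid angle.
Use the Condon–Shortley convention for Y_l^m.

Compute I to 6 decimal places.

0.239615

Rules hold: Σm=0, L=10 even, 1≤5≤5.
N = 7·5·11 = 385
Δ = 0!·6!·4!/11! = 1/2310
Racah Σ t=0..0: t=0:+1/144 = 1/144
⇒ 3j(3 2 5; 0 0 0)² = 10/231, sgn -1
(m-triple is (0,0,0) — same symbol as above.)
4πI² = N·(3j₀)²·(3jₘ)² = 500/693
I = +1·√(0.721501/4π) = 0.23961470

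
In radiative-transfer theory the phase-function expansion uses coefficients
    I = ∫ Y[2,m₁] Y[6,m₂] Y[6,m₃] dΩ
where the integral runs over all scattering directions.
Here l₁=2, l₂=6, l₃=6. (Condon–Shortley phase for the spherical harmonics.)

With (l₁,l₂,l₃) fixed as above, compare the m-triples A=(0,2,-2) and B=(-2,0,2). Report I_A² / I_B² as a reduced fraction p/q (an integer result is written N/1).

Shared (l₁,l₂,l₃)=(2,6,6): N and (l;000)² cancel in I_A²/I_B².
A: Δ = 2!·2!·10!/15! = 1/90090; Racah Σ t=0..2: t=0:+1/322560 t=1:−1/30240 t=2:+1/69120 = -1/64512; ⇒ 3j(2 6 6; 0 2 -2)² = 10/1001, sgn -1
B: Δ = 2!·2!·10!/15! = 1/90090; Racah Σ t=2..2: t=2:+1/69120 = 1/69120; ⇒ 3j(2 6 6; -2 0 2)² = 4/143, sgn +1
I_A²/I_B² = (10/1001)/(4/143) = 5/14

5/14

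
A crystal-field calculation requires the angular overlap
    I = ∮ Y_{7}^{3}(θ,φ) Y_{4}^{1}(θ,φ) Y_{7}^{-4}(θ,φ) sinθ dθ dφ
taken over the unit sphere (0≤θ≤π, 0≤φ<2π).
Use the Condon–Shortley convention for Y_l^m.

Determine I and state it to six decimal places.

0.111287

m-sum 0 ✓  L=18 even ✓  3≤7≤11 ✓
Π(2lᵢ+1) = 15×9×15 = 2025
triangle coeff Δ(7,4,7) = 1/58198140
Σ_t [0,4]: t=0:+1/17418240 t=1:−1/622080 t=2:+1/230400 t=3:−1/622080 t=4:+1/17418240 = 1/806400
(3j)²=2268/230945 [(7 4 7; 0 0 0)], sign=-1
Σ_t [1,4]: t=1:−1/4354560 t=2:+1/1935360 t=3:−1/8709120 t=4:+1/522547200 = 13/74649600
(3j)²=91/11628 [(7 4 7; 3 1 -4)], sign=-1
⇒ 4πI² = 178605/1147619
I = (+1)√(178605/1147619/(4π)) = 0.11128663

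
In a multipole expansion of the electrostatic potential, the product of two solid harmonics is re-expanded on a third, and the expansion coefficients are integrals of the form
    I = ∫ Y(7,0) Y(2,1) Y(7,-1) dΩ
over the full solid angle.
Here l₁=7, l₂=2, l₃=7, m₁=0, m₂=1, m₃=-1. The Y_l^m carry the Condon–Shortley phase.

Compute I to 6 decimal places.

-0.026159

Checks pass: Σm=0; 16 even; l₃=7∈[5,9].
(2·7+1)(2·2+1)(2·7+1) = 1125
Δ: 2! 12! 2! / 17! → 1/185640
sum: t=0:+1/2419200 t=1:−1/518400 t=2:+1/2419200 = -1/907200
3j²(7 2 7; 0 0 0) = Δ·Π!·Σ² = 56/3315  (sign +1)
sum: t=1:−1/1036800 t=2:+1/1209600 = -1/7257600
3j²(7 2 7; 0 1 -1) = Δ·Π!·Σ² = 1/2210  (sign -1)
combine: 4πI² = 1125·56/3315·1/2210 = 420/48841
take √, sign -1: I = -0.02615938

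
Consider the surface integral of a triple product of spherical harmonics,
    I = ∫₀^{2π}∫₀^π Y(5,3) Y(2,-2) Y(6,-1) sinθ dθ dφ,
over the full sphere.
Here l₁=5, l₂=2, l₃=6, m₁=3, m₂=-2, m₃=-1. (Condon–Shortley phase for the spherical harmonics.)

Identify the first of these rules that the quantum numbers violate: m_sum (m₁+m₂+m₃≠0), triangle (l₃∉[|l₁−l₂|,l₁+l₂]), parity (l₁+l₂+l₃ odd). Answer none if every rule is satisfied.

m₁+m₂+m₃ = 3 − 2 − 1 = 0  ✓
triangle: |5−2|=3 ≤ l₃=6 ≤ 5+2=7  ✓
parity: l₁+l₂+l₃ = 13 is odd  ✗

parity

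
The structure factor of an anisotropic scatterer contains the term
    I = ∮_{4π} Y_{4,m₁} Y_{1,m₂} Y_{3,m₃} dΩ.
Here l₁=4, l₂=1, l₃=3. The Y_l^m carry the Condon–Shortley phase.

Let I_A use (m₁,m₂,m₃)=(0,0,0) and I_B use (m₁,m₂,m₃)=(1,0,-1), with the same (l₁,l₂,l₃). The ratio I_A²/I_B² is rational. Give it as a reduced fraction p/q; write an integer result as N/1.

16/15

Same 4,1,3: normalisation and zero-m 3j drop out of the ratio.
A: Δ: 2! 6! 0! / 9! → 1/252; sum: t=1:−1/36 = -1/36; 3j²(4 1 3; 0 0 0) = Δ·Π!·Σ² = 4/63  (sign +1)
B: Δ: 2! 6! 0! / 9! → 1/252; sum: t=1:−1/48 = -1/48; 3j²(4 1 3; 1 0 -1) = Δ·Π!·Σ² = 5/84  (sign -1)
I_A²/I_B² = (4/63)/(5/84) = 16/15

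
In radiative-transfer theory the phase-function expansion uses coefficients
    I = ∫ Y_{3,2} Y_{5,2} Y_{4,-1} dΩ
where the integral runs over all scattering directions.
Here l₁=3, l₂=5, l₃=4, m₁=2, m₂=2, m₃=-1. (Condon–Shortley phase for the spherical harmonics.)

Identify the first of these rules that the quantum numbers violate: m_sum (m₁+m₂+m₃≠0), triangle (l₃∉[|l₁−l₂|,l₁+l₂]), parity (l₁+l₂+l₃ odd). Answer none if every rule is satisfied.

m₁+m₂+m₃ = 2 + 2 − 1 = 3  ✗
triangle: |3−5|=2 ≤ l₃=4 ≤ 3+5=8
parity: l₁+l₂+l₃ = 12 is even

m_sum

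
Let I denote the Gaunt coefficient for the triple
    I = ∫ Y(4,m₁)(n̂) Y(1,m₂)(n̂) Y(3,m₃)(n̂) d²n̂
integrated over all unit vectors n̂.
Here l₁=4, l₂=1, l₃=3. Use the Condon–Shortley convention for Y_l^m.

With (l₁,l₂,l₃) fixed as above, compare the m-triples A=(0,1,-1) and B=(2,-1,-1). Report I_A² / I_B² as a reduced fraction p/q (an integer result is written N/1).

2/5

Same 4,1,3: normalisation and zero-m 3j drop out of the ratio.
A: Δ: 2! 6! 0! / 9! → 1/252; sum: t=2:+1/96 = 1/96; 3j²(4 1 3; 0 1 -1) = Δ·Π!·Σ² = 1/42  (sign +1)
B: Δ: 2! 6! 0! / 9! → 1/252; sum: t=0:+1/96 = 1/96; 3j²(4 1 3; 2 -1 -1) = Δ·Π!·Σ² = 5/84  (sign +1)
I_A²/I_B² = (1/42)/(5/84) = 2/5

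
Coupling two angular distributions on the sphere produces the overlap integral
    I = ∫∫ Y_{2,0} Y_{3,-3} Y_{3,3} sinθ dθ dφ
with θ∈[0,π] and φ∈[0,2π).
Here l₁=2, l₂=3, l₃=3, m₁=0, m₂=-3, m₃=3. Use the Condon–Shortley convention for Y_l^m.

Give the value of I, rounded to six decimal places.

m-sum 0 ✓  L=8 even ✓  1≤3≤5 ✓
Π(2lᵢ+1) = 5×7×7 = 245
triangle coeff Δ(2,3,3) = 1/3780
Σ_t [0,2]: t=0:+1/24 t=1:−1/4 t=2:+1/24 = -1/6
(3j)²=4/105 [(2 3 3; 0 0 0)], sign=+1
Σ_t [0,0]: t=0:+1/96 = 1/96
(3j)²=5/84 [(2 3 3; 0 -3 3)], sign=+1
⇒ 4πI² = 5/9
I = (+1)√(5/9/(4π)) = 0.21026104

0.210261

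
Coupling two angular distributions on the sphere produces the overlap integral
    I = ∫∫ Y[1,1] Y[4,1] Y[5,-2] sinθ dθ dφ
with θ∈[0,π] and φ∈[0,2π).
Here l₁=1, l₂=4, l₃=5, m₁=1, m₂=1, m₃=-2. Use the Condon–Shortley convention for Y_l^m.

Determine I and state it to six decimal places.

m-sum 0 ✓  L=10 even ✓  3≤5≤5 ✓
Π(2lᵢ+1) = 3×9×11 = 297
triangle coeff Δ(1,4,5) = 1/495
Σ_t [0,0]: t=0:+1/576 = 1/576
(3j)²=5/99 [(1 4 5; 0 0 0)], sign=-1
Σ_t [0,0]: t=0:+1/1440 = 1/1440
(3j)²=7/165 [(1 4 5; 1 1 -2)], sign=-1
⇒ 4πI² = 7/11
I = (+1)√(7/11/(4π)) = 0.22503380

0.225034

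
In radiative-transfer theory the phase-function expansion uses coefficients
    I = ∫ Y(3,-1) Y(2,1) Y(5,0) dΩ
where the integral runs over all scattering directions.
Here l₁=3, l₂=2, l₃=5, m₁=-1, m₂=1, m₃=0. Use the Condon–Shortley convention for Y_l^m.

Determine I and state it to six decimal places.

Checks pass: Σm=0; 10 even; l₃=5∈[1,5].
(2·3+1)(2·2+1)(2·5+1) = 385
Δ: 0! 6! 4! / 11! → 1/2310
sum: t=0:+1/144 = 1/144
3j²(3 2 5; 0 0 0) = Δ·Π!·Σ² = 10/231  (sign -1)
sum: t=0:+1/288 = 1/288
3j²(3 2 5; -1 1 0) = Δ·Π!·Σ² = 5/231  (sign -1)
combine: 4πI² = 385·10/231·5/231 = 250/693
take √, sign +1: I = 0.16943318

0.169433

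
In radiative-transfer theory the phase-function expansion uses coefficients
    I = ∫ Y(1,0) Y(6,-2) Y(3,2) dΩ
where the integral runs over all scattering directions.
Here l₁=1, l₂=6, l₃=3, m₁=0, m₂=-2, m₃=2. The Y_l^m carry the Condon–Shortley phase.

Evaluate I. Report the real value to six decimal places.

|1−6|≤3≤1+6 violated ⇒ I = 0

0.000000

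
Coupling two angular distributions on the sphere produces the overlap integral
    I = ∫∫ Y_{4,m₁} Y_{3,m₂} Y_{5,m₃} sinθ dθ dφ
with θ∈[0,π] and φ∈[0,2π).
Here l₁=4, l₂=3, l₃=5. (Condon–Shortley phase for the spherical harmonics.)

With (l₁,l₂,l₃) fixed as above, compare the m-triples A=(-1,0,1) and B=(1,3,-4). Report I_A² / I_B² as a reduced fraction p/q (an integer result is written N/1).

361/945

Shared (l₁,l₂,l₃)=(4,3,5): N and (l;000)² cancel in I_A²/I_B².
A: Δ = 2!·6!·4!/13! = 1/180180; Racah Σ t=0..2: t=0:+1/1440 t=1:−1/192 t=2:+1/432 = -19/8640; ⇒ 3j(4 3 5; -1 0 1)² = 361/30030, sgn -1
B: Δ = 2!·6!·4!/13! = 1/180180; Racah Σ t=2..2: t=2:+1/5760 = 1/5760; ⇒ 3j(4 3 5; 1 3 -4)² = 9/286, sgn -1
I_A²/I_B² = (361/30030)/(9/286) = 361/945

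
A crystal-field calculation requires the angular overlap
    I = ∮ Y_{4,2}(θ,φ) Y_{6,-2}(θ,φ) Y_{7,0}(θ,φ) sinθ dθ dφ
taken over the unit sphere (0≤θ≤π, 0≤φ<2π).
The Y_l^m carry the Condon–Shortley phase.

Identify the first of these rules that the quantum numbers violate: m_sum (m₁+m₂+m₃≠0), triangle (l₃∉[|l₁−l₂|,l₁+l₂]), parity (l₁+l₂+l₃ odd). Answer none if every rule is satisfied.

parity

azimuthal sum: 2 − 2 + 0 = 0  ✓
2 ≤ 7 ≤ 10 (triangle on l)  ✓
L = 4 + 6 + 7 = 17 (odd)  ✗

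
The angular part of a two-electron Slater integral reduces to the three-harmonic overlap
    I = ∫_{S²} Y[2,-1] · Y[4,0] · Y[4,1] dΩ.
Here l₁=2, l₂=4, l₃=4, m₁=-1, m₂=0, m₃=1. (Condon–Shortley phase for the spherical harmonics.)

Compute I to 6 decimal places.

-0.044869

m-sum 0 ✓  L=10 even ✓  2≤4≤6 ✓
Π(2lᵢ+1) = 5×9×9 = 405
triangle coeff Δ(2,4,4) = 1/13860
Σ_t [0,2]: t=0:+1/192 t=1:−1/36 t=2:+1/192 = -5/288
(3j)²=20/693 [(2 4 4; 0 0 0)], sign=-1
Σ_t [1,2]: t=1:−1/72 t=2:+1/96 = -1/288
(3j)²=1/462 [(2 4 4; -1 0 1)], sign=+1
⇒ 4πI² = 150/5929
I = (-1)√(150/5929/(4π)) = -0.04486937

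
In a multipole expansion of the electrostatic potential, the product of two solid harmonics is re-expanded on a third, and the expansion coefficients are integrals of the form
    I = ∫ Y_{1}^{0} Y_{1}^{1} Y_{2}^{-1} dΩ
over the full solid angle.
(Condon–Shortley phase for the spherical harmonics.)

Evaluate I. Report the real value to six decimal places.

m-sum 0 ✓  L=4 even ✓  0≤2≤2 ✓
Π(2lᵢ+1) = 3×3×5 = 45
triangle coeff Δ(1,1,2) = 1/30
Σ_t [0,0]: t=0:+1/1 = 1/1
(3j)²=2/15 [(1 1 2; 0 0 0)], sign=+1
Σ_t [0,0]: t=0:+1/2 = 1/2
(3j)²=1/10 [(1 1 2; 0 1 -1)], sign=-1
⇒ 4πI² = 3/5
I = (-1)√(3/5/(4π)) = -0.21850969

-0.218510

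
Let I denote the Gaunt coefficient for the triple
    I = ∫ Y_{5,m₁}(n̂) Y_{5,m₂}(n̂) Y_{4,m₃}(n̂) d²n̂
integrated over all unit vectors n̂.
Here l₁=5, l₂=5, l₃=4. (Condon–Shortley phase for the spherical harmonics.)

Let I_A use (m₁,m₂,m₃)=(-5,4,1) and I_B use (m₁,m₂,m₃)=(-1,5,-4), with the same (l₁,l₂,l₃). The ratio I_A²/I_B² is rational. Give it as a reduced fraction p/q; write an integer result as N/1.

Shared (l₁,l₂,l₃)=(5,5,4): N and (l;000)² cancel in I_A²/I_B².
A: Δ = 6!·4!·4!/15! = 1/3153150; Racah Σ t=6..6: t=6:+1/103680 = 1/103680; ⇒ 3j(5 5 4; -5 4 1)² = 4/143, sgn -1
B: Δ = 6!·4!·4!/15! = 1/3153150; Racah Σ t=6..6: t=6:+1/414720 = 1/414720; ⇒ 3j(5 5 4; -1 5 -4)² = 2/429, sgn +1
I_A²/I_B² = (4/143)/(2/429) = 6/1

6/1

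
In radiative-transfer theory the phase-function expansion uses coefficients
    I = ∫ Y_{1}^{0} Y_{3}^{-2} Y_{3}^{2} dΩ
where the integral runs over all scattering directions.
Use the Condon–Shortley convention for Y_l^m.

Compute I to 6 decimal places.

l₁+l₂+l₃=7 is odd: 3j(l;000)=0 ⇒ I=0

0.000000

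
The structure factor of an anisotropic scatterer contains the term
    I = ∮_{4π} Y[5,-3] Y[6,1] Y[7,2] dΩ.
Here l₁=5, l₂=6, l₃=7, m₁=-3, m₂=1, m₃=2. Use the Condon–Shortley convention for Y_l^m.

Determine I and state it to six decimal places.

-0.099396

Checks pass: Σm=0; 18 even; l₃=7∈[1,11].
(2·5+1)(2·6+1)(2·7+1) = 2145
Δ: 4! 6! 8! / 19! → 1/174594420
sum: t=0:+1/4147200 t=1:−1/207360 t=2:+1/82944 t=3:−1/207360 t=4:+1/4147200 = 1/345600
3j²(5 6 7; 0 0 0) = Δ·Π!·Σ² = 420/46189  (sign -1)
sum: t=2:+1/2073600 t=3:−1/414720 t=4:+1/829440 = -1/1382400
3j²(5 6 7; -3 1 2) = Δ·Π!·Σ² = 294/46189  (sign +1)
combine: 4πI² = 2145·420/46189·294/46189 = 1852200/14919047
take √, sign -1: I = -0.09939590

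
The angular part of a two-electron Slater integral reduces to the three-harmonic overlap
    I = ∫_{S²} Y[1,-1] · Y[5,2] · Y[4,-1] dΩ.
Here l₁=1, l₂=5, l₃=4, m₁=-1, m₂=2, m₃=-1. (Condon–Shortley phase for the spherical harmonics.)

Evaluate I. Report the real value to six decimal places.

Checks pass: Σm=0; 10 even; l₃=4∈[4,6].
(2·1+1)(2·5+1)(2·4+1) = 297
Δ: 2! 0! 8! / 11! → 1/495
sum: t=1:−1/576 = -1/576
3j²(1 5 4; 0 0 0) = Δ·Π!·Σ² = 5/99  (sign -1)
sum: t=2:+1/1440 = 1/1440
3j²(1 5 4; -1 2 -1) = Δ·Π!·Σ² = 7/165  (sign -1)
combine: 4πI² = 297·5/99·7/165 = 7/11
take √, sign +1: I = 0.22503380

0.225034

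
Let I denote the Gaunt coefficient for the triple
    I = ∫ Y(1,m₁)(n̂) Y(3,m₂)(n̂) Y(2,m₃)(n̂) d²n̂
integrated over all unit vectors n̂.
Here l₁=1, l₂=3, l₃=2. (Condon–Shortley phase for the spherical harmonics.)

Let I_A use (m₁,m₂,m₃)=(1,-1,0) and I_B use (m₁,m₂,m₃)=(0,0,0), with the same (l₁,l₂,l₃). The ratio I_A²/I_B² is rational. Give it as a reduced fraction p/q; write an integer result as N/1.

2/3

Same 1,3,2: normalisation and zero-m 3j drop out of the ratio.
A: Δ: 2! 0! 4! / 7! → 1/105; sum: t=0:+1/8 = 1/8; 3j²(1 3 2; 1 -1 0) = Δ·Π!·Σ² = 2/35  (sign +1)
B: Δ: 2! 0! 4! / 7! → 1/105; sum: t=1:−1/4 = -1/4; 3j²(1 3 2; 0 0 0) = Δ·Π!·Σ² = 3/35  (sign -1)
I_A²/I_B² = (2/35)/(3/35) = 2/3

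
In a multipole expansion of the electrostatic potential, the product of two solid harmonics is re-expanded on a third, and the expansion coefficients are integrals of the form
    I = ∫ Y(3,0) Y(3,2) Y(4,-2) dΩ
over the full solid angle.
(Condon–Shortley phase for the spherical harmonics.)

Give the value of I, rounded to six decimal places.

-0.044418

m-sum 0 ✓  L=10 even ✓  0≤4≤6 ✓
Π(2lᵢ+1) = 7×7×9 = 441
triangle coeff Δ(3,3,4) = 1/34650
Σ_t [0,2]: t=0:+1/72 t=1:−1/16 t=2:+1/72 = -5/144
(3j)²=2/77 [(3 3 4; 0 0 0)], sign=-1
Σ_t [1,2]: t=1:−1/96 t=2:+1/72 = 1/288
(3j)²=1/462 [(3 3 4; 0 2 -2)], sign=+1
⇒ 4πI² = 3/121
I = (-1)√(3/121/(4π)) = -0.04441841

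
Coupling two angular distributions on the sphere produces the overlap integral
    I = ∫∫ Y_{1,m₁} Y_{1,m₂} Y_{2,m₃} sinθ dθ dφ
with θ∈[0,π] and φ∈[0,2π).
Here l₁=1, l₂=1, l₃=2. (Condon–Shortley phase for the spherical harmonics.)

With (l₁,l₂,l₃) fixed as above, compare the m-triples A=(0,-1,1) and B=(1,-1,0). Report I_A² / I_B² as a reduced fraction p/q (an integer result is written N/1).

Same 1,1,2: normalisation and zero-m 3j drop out of the ratio.
A: Δ: 0! 2! 2! / 5! → 1/30; sum: t=0:+1/2 = 1/2; 3j²(1 1 2; 0 -1 1) = Δ·Π!·Σ² = 1/10  (sign -1)
B: Δ: 0! 2! 2! / 5! → 1/30; sum: t=0:+1/4 = 1/4; 3j²(1 1 2; 1 -1 0) = Δ·Π!·Σ² = 1/30  (sign +1)
I_A²/I_B² = (1/10)/(1/30) = 3/1

3/1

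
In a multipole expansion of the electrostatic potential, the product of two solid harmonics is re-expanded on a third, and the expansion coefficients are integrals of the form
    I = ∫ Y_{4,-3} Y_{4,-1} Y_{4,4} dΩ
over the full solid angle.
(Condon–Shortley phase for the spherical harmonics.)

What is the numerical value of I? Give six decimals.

-0.168431

m-sum 0 ✓  L=12 even ✓  0≤4≤8 ✓
Π(2lᵢ+1) = 9×9×9 = 729
triangle coeff Δ(4,4,4) = 1/450450
Σ_t [0,4]: t=0:+1/13824 t=1:−1/216 t=2:+1/64 t=3:−1/216 t=4:+1/13824 = 5/768
(3j)²=18/1001 [(4 4 4; 0 0 0)], sign=+1
Σ_t [3,3]: t=3:−1/3456 = -1/3456
(3j)²=35/1287 [(4 4 4; -3 -1 4)], sign=-1
⇒ 4πI² = 7290/20449
I = (-1)√(7290/20449/(4π)) = -0.16843130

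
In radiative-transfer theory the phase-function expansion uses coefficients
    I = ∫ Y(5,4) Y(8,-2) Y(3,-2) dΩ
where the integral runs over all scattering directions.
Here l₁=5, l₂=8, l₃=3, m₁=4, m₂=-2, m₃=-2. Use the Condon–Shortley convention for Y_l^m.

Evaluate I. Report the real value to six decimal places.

0.032520

m-sum 0 ✓  L=16 even ✓  3≤3≤13 ✓
Π(2lᵢ+1) = 11×17×7 = 1309
triangle coeff Δ(5,8,3) = 1/136136
Σ_t [5,5]: t=5:−1/518400 = -1/518400
(3j)²=56/2431 [(5 8 3; 0 0 0)], sign=+1
Σ_t [1,1]: t=1:−1/43545600 = -1/43545600
(3j)²=15/34034 [(5 8 3; 4 -2 -2)], sign=+1
⇒ 4πI² = 420/31603
I = (+1)√(420/31603/(4π)) = 0.03252038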